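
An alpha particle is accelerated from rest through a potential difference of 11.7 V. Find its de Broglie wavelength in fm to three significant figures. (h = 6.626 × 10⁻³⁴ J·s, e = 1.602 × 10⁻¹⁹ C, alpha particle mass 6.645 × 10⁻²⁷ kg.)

KE = 2eV = 2 × 1.602 × 10⁻¹⁹ × 11.70 = 3.749 × 10⁻¹⁸ J.
p = √(2mKE) = √(2 × 6.645 × 10⁻²⁷ × 3.749 × 10⁻¹⁸) = 2.232 × 10⁻²² kg·m/s.
λ = h/p = 6.626 × 10⁻³⁴ / 2.232 × 10⁻²² = 2.97 × 10⁻¹² m = 2970 fm.

λ = 2970 fm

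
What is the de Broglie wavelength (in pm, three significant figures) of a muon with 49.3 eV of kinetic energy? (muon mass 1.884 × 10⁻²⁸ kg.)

KE = 49.3 eV = 7.898 × 10⁻¹⁸ J.
p = √(2mKE) = √(2 × 1.884 × 10⁻²⁸ × 7.898 × 10⁻¹⁸) = 5.455 × 10⁻²³ kg·m/s.
λ = h/p = 6.626 × 10⁻³⁴ / 5.455 × 10⁻²³ = 1.21 × 10⁻¹¹ m = 12.1 pm.

λ = 12.1 pm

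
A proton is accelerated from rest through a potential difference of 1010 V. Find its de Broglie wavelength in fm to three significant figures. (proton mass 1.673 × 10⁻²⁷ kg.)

KE = eV = 1.602 × 10⁻¹⁹ × 1010 = 1.618 × 10⁻¹⁶ J.
p = √(2mKE) = √(2 × 1.673 × 10⁻²⁷ × 1.618 × 10⁻¹⁶) = 7.358 × 10⁻²² kg·m/s.
λ = h/p = 6.626 × 10⁻³⁴ / 7.358 × 10⁻²² = 9.01 × 10⁻¹³ m = 901 fm.

λ = 901 fm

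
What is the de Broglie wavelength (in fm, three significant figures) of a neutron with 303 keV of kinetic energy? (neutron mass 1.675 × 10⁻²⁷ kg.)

λ = 52.0 fm

KE = 303 keV = 4.854 × 10⁻¹⁴ J.
p = √(2mKE) = √(2 × 1.675 × 10⁻²⁷ × 4.854 × 10⁻¹⁴) = 1.275 × 10⁻²⁰ kg·m/s.
λ = h/p = 6.626 × 10⁻³⁴ / 1.275 × 10⁻²⁰ = 5.20 × 10⁻¹⁴ m = 52.0 fm.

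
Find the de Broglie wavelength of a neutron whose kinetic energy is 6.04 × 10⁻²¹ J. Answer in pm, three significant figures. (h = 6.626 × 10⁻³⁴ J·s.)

λ = 147 pm

p = √(2mKE) = √(2 × 1.675 × 10⁻²⁷ × 6.040 × 10⁻²¹) = 4.498 × 10⁻²⁴ kg·m/s.
λ = h/p = 6.626 × 10⁻³⁴ / 4.498 × 10⁻²⁴ = 1.47 × 10⁻¹⁰ m = 147 pm.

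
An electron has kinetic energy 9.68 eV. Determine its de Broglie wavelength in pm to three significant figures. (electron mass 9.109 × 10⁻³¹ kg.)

λ = 394 pm

KE = 9.68 eV = 1.551 × 10⁻¹⁸ J.
p = √(2mKE) = √(2 × 9.109 × 10⁻³¹ × 1.551 × 10⁻¹⁸) = 1.681 × 10⁻²⁴ kg·m/s.
λ = h/p = 6.626 × 10⁻³⁴ / 1.681 × 10⁻²⁴ = 3.94 × 10⁻¹⁰ m = 394 pm.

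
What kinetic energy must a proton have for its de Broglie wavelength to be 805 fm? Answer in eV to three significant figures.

KE = 1260 eV

p = h/λ = 6.626 × 10⁻³⁴ / 8.050 × 10⁻¹³ = 8.231 × 10⁻²² kg·m/s.
KE = p²/(2m) = (8.231 × 10⁻²²)² / (2 × 1.673 × 10⁻²⁷) = 2.025 × 10⁻¹⁶ J = 1260 eV.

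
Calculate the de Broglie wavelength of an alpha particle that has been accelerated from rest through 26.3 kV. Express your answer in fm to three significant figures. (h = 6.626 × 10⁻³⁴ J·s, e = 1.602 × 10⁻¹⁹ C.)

λ = 62.6 fm

KE = 2eV = 2 × 1.602 × 10⁻¹⁹ × 2.630 × 10⁴ = 8.427 × 10⁻¹⁵ J.
p = √(2mKE) = √(2 × 6.645 × 10⁻²⁷ × 8.427 × 10⁻¹⁵) = 1.058 × 10⁻²⁰ kg·m/s.
λ = h/p = 6.626 × 10⁻³⁴ / 1.058 × 10⁻²⁰ = 6.26 × 10⁻¹⁴ m = 62.6 fm.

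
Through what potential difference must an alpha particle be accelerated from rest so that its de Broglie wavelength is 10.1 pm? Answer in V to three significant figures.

V = 1.01 V

p = h/λ = 6.626 × 10⁻³⁴ / 1.010 × 10⁻¹¹ = 6.560 × 10⁻²³ kg·m/s.
KE = p²/(2m) = 3.238 × 10⁻¹⁹ J.
V = KE/2e = 3.238 × 10⁻¹⁹ / (2 × 1.602 × 10⁻¹⁹) = 1.01 V.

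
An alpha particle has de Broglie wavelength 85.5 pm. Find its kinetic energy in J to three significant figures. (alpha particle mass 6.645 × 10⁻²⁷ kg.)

KE = 4.52 × 10⁻²¹ J

p = h/λ = 6.626 × 10⁻³⁴ / 8.550 × 10⁻¹¹ = 7.750 × 10⁻²⁴ kg·m/s.
KE = p²/(2m) = (7.750 × 10⁻²⁴)² / (2 × 6.645 × 10⁻²⁷) = 4.519 × 10⁻²¹ J = 4.52 × 10⁻²¹ J.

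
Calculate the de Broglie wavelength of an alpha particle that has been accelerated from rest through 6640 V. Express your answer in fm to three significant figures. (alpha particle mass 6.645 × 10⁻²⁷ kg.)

KE = 2eV = 2 × 1.602 × 10⁻¹⁹ × 6640 = 2.127 × 10⁻¹⁵ J.
p = √(2mKE) = √(2 × 6.645 × 10⁻²⁷ × 2.127 × 10⁻¹⁵) = 5.317 × 10⁻²¹ kg·m/s.
λ = h/p = 6.626 × 10⁻³⁴ / 5.317 × 10⁻²¹ = 1.25 × 10⁻¹³ m = 125 fm.

λ = 125 fm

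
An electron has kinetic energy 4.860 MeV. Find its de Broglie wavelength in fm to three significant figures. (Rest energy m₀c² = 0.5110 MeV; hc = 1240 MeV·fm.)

λ = 232 fm

Total energy E = KE + m₀c² = 4.860 + 0.5110 = 5.3710 MeV.
(pc)² = E² − (m₀c²)² = (5.3710)² − (0.5110)² = 28.59 MeV², so pc = 5.347 MeV.
λ = hc/(pc) = 1240 MeV·fm / 5.347 MeV = 232 fm.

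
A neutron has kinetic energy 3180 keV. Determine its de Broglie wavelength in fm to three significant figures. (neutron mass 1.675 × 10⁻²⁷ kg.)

KE = 3180 keV = 5.094 × 10⁻¹³ J.
p = √(2mKE) = √(2 × 1.675 × 10⁻²⁷ × 5.094 × 10⁻¹³) = 4.131 × 10⁻²⁰ kg·m/s.
λ = h/p = 6.626 × 10⁻³⁴ / 4.131 × 10⁻²⁰ = 1.60 × 10⁻¹⁴ m = 16.0 fm.

λ = 16.0 fm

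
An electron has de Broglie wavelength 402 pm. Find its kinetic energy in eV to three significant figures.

KE = 9.31 eV

p = h/λ = 6.626 × 10⁻³⁴ / 4.020 × 10⁻¹⁰ = 1.648 × 10⁻²⁴ kg·m/s.
KE = p²/(2m) = (1.648 × 10⁻²⁴)² / (2 × 9.109 × 10⁻³¹) = 1.491 × 10⁻¹⁸ J = 9.31 eV.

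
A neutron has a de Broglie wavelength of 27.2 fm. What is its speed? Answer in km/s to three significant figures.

p = h/λ = 6.626 × 10⁻³⁴ / 2.720 × 10⁻¹⁴ = 2.436 × 10⁻²⁰ kg·m/s.
v = p/m = 2.436 × 10⁻²⁰ / 1.675 × 10⁻²⁷ = 1.45 × 10⁷ m/s = 1.45 × 10⁴ km/s.

v = 1.45 × 10⁴ km/s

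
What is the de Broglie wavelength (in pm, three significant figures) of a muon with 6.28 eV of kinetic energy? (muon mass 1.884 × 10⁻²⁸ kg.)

KE = 6.28 eV = 1.006 × 10⁻¹⁸ J.
p = √(2mKE) = √(2 × 1.884 × 10⁻²⁸ × 1.006 × 10⁻¹⁸) = 1.947 × 10⁻²³ kg·m/s.
λ = h/p = 6.626 × 10⁻³⁴ / 1.947 × 10⁻²³ = 3.40 × 10⁻¹¹ m = 34.0 pm.

λ = 34.0 pm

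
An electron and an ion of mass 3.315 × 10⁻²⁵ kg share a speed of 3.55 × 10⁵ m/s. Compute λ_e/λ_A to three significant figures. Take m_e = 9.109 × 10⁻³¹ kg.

λ_e/λ_A = 3.64 × 10⁵

At fixed v, p = mv so λ = h/(mv) ∝ 1/m.
λ_e/λ_A = m_A/m_e = 3.315 × 10⁻²⁵/9.109 × 10⁻³¹ = 3.64 × 10⁵.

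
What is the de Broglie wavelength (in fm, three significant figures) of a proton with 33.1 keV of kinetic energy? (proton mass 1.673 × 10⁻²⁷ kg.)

KE = 33.1 keV = 5.303 × 10⁻¹⁵ J.
p = √(2mKE) = √(2 × 1.673 × 10⁻²⁷ × 5.303 × 10⁻¹⁵) = 4.212 × 10⁻²¹ kg·m/s.
λ = h/p = 6.626 × 10⁻³⁴ / 4.212 × 10⁻²¹ = 1.57 × 10⁻¹³ m = 157 fm.

λ = 157 fm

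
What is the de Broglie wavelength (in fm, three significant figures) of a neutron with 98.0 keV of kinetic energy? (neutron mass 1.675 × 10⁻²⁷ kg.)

KE = 98.0 keV = 1.570 × 10⁻¹⁴ J.
p = √(2mKE) = √(2 × 1.675 × 10⁻²⁷ × 1.570 × 10⁻¹⁴) = 7.252 × 10⁻²¹ kg·m/s.
λ = h/p = 6.626 × 10⁻³⁴ / 7.252 × 10⁻²¹ = 9.14 × 10⁻¹⁴ m = 91.4 fm.

λ = 91.4 fm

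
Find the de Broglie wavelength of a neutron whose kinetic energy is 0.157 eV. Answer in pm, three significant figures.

KE = 0.157 eV = 2.515 × 10⁻²⁰ J.
p = √(2mKE) = √(2 × 1.675 × 10⁻²⁷ × 2.515 × 10⁻²⁰) = 9.179 × 10⁻²⁴ kg·m/s.
λ = h/p = 6.626 × 10⁻³⁴ / 9.179 × 10⁻²⁴ = 7.22 × 10⁻¹¹ m = 72.2 pm.

λ = 72.2 pm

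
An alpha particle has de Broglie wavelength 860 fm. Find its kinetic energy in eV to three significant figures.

KE = 279 eV

p = h/λ = 6.626 × 10⁻³⁴ / 8.600 × 10⁻¹³ = 7.705 × 10⁻²² kg·m/s.
KE = p²/(2m) = (7.705 × 10⁻²²)² / (2 × 6.645 × 10⁻²⁷) = 4.467 × 10⁻¹⁷ J = 279 eV.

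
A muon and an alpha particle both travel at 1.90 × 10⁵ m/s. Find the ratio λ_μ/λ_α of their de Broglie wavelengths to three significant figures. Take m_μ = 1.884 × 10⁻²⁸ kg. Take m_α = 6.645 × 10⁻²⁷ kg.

At fixed v, p = mv so λ = h/(mv) ∝ 1/m.
λ_μ/λ_α = m_α/m_μ = 6.645 × 10⁻²⁷/1.884 × 10⁻²⁸ = 35.3.

λ_μ/λ_α = 35.3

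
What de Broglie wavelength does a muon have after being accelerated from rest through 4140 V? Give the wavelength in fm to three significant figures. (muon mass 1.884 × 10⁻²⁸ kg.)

KE = eV = 1.602 × 10⁻¹⁹ × 4140 = 6.632 × 10⁻¹⁶ J.
p = √(2mKE) = √(2 × 1.884 × 10⁻²⁸ × 6.632 × 10⁻¹⁶) = 4.999 × 10⁻²² kg·m/s.
λ = h/p = 6.626 × 10⁻³⁴ / 4.999 × 10⁻²² = 1.33 × 10⁻¹² m = 1330 fm.

λ = 1330 fm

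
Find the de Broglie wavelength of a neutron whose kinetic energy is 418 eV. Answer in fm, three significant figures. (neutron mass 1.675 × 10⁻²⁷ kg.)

λ = 1400 fm

KE = 418 eV = 6.696 × 10⁻¹⁷ J.
p = √(2mKE) = √(2 × 1.675 × 10⁻²⁷ × 6.696 × 10⁻¹⁷) = 4.736 × 10⁻²² kg·m/s.
λ = h/p = 6.626 × 10⁻³⁴ / 4.736 × 10⁻²² = 1.40 × 10⁻¹² m = 1400 fm.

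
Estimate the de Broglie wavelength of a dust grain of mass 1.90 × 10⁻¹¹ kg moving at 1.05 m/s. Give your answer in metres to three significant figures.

p = mv = 1.90 × 10⁻¹¹ × 1.05 = 1.995 × 10⁻¹¹ kg·m/s.
λ = h/p = 6.626 × 10⁻³⁴ / 1.995 × 10⁻¹¹ = 3.32 × 10⁻²³ m.

λ = 3.32 × 10⁻²³ m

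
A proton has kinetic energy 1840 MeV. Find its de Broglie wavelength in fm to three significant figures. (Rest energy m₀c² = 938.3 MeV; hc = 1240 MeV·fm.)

Total energy E = KE + m₀c² = 1840 + 938.3 = 2778.3 MeV.
(pc)² = E² − (m₀c²)² = (2778.3)² − (938.3)² = 6.839 × 10⁶ MeV², so pc = 2615 MeV.
λ = hc/(pc) = 1240 MeV·fm / 2615 MeV = 0.474 fm.

λ = 0.474 fm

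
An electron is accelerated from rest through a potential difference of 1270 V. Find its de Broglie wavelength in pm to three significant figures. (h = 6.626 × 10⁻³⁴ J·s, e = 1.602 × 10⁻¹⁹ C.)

λ = 34.4 pm

KE = eV = 1.602 × 10⁻¹⁹ × 1270 = 2.035 × 10⁻¹⁶ J.
p = √(2mKE) = √(2 × 9.109 × 10⁻³¹ × 2.035 × 10⁻¹⁶) = 1.925 × 10⁻²³ kg·m/s.
λ = h/p = 6.626 × 10⁻³⁴ / 1.925 × 10⁻²³ = 3.44 × 10⁻¹¹ m = 34.4 pm.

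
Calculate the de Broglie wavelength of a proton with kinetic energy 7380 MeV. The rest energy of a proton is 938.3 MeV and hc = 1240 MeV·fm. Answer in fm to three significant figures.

λ = 0.150 fm

Total energy E = KE + m₀c² = 7380 + 938.3 = 8318.3 MeV.
(pc)² = E² − (m₀c²)² = (8318.3)² − (938.3)² = 6.831 × 10⁷ MeV², so pc = 8265 MeV.
λ = hc/(pc) = 1240 MeV·fm / 8265 MeV = 0.150 fm.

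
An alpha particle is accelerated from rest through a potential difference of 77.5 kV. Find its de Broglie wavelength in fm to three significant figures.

KE = 2eV = 2 × 1.602 × 10⁻¹⁹ × 7.750 × 10⁴ = 2.483 × 10⁻¹⁴ J.
p = √(2mKE) = √(2 × 6.645 × 10⁻²⁷ × 2.483 × 10⁻¹⁴) = 1.817 × 10⁻²⁰ kg·m/s.
λ = h/p = 6.626 × 10⁻³⁴ / 1.817 × 10⁻²⁰ = 3.65 × 10⁻¹⁴ m = 36.5 fm.

λ = 36.5 fm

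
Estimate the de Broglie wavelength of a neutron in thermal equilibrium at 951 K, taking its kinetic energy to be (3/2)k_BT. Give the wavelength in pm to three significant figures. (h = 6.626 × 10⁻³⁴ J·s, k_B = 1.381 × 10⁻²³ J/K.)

KE = (3/2)k_BT = 1.5 × 1.381 × 10⁻²³ × 951 = 1.970 × 10⁻²⁰ J.
p = √(2mKE) = √(2 × 1.675 × 10⁻²⁷ × 1.970 × 10⁻²⁰) = 8.124 × 10⁻²⁴ kg·m/s.
λ = h/p = 8.16 × 10⁻¹¹ m = 81.6 pm.

λ = 81.6 pm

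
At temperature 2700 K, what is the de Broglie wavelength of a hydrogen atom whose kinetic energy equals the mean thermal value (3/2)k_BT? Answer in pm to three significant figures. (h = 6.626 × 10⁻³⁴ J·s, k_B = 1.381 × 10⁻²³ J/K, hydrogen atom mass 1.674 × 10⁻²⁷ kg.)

λ = 48.4 pm

KE = (3/2)k_BT = 1.5 × 1.381 × 10⁻²³ × 2700 = 5.593 × 10⁻²⁰ J.
p = √(2mKE) = √(2 × 1.674 × 10⁻²⁷ × 5.593 × 10⁻²⁰) = 1.368 × 10⁻²³ kg·m/s.
λ = h/p = 4.84 × 10⁻¹¹ m = 48.4 pm.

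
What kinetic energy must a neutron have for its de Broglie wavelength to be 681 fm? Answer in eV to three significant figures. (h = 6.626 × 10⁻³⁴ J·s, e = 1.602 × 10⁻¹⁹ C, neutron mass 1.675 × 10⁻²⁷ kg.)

KE = 1760 eV

p = h/λ = 6.626 × 10⁻³⁴ / 6.810 × 10⁻¹³ = 9.730 × 10⁻²² kg·m/s.
KE = p²/(2m) = (9.730 × 10⁻²²)² / (2 × 1.675 × 10⁻²⁷) = 2.826 × 10⁻¹⁶ J = 1760 eV.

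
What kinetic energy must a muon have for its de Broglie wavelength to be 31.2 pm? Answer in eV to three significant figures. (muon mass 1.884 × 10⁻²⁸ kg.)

KE = 7.47 eV

p = h/λ = 6.626 × 10⁻³⁴ / 3.120 × 10⁻¹¹ = 2.124 × 10⁻²³ kg·m/s.
KE = p²/(2m) = (2.124 × 10⁻²³)² / (2 × 1.884 × 10⁻²⁸) = 1.197 × 10⁻¹⁸ J = 7.47 eV.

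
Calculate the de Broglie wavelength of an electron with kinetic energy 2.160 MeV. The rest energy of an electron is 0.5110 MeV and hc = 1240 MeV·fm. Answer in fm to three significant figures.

λ = 473 fm

Total energy E = KE + m₀c² = 2.160 + 0.5110 = 2.6710 MeV.
(pc)² = E² − (m₀c²)² = (2.6710)² − (0.5110)² = 6.873 MeV², so pc = 2.622 MeV.
λ = hc/(pc) = 1240 MeV·fm / 2.622 MeV = 473 fm.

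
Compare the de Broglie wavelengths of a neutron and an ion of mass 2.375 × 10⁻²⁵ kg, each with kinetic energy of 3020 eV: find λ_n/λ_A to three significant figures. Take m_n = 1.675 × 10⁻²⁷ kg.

λ_n/λ_A = 11.9

At fixed KE, p = √(2mKE) so λ = h/p ∝ 1/√m.
λ_n/λ_A = √(m_A/m_n) = √(2.375 × 10⁻²⁵/1.675 × 10⁻²⁷) = √(141.8) = 11.9.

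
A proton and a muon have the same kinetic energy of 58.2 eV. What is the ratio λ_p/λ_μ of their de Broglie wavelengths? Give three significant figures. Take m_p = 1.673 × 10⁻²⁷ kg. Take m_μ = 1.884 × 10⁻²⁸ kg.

At fixed KE, p = √(2mKE) so λ = h/p ∝ 1/√m.
λ_p/λ_μ = √(m_μ/m_p) = √(1.884 × 10⁻²⁸/1.673 × 10⁻²⁷) = √(0.1126) = 0.336.

λ_p/λ_μ = 0.336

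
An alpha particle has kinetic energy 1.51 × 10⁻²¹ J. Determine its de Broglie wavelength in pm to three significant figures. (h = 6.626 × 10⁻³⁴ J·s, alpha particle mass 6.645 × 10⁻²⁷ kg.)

p = √(2mKE) = √(2 × 6.645 × 10⁻²⁷ × 1.510 × 10⁻²¹) = 4.480 × 10⁻²⁴ kg·m/s.
λ = h/p = 6.626 × 10⁻³⁴ / 4.480 × 10⁻²⁴ = 1.48 × 10⁻¹⁰ m = 148 pm.

λ = 148 pm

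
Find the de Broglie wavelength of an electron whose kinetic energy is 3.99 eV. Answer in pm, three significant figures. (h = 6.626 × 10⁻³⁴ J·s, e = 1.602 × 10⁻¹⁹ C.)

KE = 3.99 eV = 6.392 × 10⁻¹⁹ J.
p = √(2mKE) = √(2 × 9.109 × 10⁻³¹ × 6.392 × 10⁻¹⁹) = 1.079 × 10⁻²⁴ kg·m/s.
λ = h/p = 6.626 × 10⁻³⁴ / 1.079 × 10⁻²⁴ = 6.14 × 10⁻¹⁰ m = 614 pm.

λ = 614 pm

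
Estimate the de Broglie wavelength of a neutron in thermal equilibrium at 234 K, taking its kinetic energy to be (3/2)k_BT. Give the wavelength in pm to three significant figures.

KE = (3/2)k_BT = 1.5 × 1.381 × 10⁻²³ × 234 = 4.847 × 10⁻²¹ J.
p = √(2mKE) = √(2 × 1.675 × 10⁻²⁷ × 4.847 × 10⁻²¹) = 4.030 × 10⁻²⁴ kg·m/s.
λ = h/p = 1.64 × 10⁻¹⁰ m = 164 pm.

λ = 164 pm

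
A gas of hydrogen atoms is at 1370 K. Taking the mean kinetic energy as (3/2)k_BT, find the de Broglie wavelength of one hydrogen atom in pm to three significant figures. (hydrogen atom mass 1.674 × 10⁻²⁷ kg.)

λ = 68.0 pm

KE = (3/2)k_BT = 1.5 × 1.381 × 10⁻²³ × 1370 = 2.838 × 10⁻²⁰ J.
p = √(2mKE) = √(2 × 1.674 × 10⁻²⁷ × 2.838 × 10⁻²⁰) = 9.748 × 10⁻²⁴ kg·m/s.
λ = h/p = 6.80 × 10⁻¹¹ m = 68.0 pm.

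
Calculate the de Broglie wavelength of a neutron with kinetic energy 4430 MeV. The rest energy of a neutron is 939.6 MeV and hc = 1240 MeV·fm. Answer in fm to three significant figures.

Total energy E = KE + m₀c² = 4430 + 939.6 = 5369.6 MeV.
(pc)² = E² − (m₀c²)² = (5369.6)² − (939.6)² = 2.795 × 10⁷ MeV², so pc = 5287 MeV.
λ = hc/(pc) = 1240 MeV·fm / 5287 MeV = 0.235 fm.

λ = 0.235 fm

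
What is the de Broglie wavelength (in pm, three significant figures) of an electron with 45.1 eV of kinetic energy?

KE = 45.1 eV = 7.225 × 10⁻¹⁸ J.
p = √(2mKE) = √(2 × 9.109 × 10⁻³¹ × 7.225 × 10⁻¹⁸) = 3.628 × 10⁻²⁴ kg·m/s.
λ = h/p = 6.626 × 10⁻³⁴ / 3.628 × 10⁻²⁴ = 1.83 × 10⁻¹⁰ m = 183 pm.

λ = 183 pm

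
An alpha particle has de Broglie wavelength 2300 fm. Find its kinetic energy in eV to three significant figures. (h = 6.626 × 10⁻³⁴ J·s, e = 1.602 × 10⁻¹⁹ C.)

p = h/λ = 6.626 × 10⁻³⁴ / 2.300 × 10⁻¹² = 2.881 × 10⁻²² kg·m/s.
KE = p²/(2m) = (2.881 × 10⁻²²)² / (2 × 6.645 × 10⁻²⁷) = 6.245 × 10⁻¹⁸ J = 39.0 eV.

KE = 39.0 eV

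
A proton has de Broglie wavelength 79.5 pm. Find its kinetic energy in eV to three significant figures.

p = h/λ = 6.626 × 10⁻³⁴ / 7.950 × 10⁻¹¹ = 8.335 × 10⁻²⁴ kg·m/s.
KE = p²/(2m) = (8.335 × 10⁻²⁴)² / (2 × 1.673 × 10⁻²⁷) = 2.076 × 10⁻²⁰ J = 0.130 eV.

KE = 0.130 eV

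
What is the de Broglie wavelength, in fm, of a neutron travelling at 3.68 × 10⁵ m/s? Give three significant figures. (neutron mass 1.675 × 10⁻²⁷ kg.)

λ = 1070 fm

p = mv = 1.675 × 10⁻²⁷ × 3.68 × 10⁵ = 6.164 × 10⁻²² kg·m/s.
λ = h/p = 6.626 × 10⁻³⁴ / 6.164 × 10⁻²² = 1.07 × 10⁻¹² m = 1070 fm.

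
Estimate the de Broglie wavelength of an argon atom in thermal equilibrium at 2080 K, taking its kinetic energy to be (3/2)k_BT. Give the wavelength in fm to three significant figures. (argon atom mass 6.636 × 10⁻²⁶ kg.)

KE = (3/2)k_BT = 1.5 × 1.381 × 10⁻²³ × 2080 = 4.309 × 10⁻²⁰ J.
p = √(2mKE) = √(2 × 6.636 × 10⁻²⁶ × 4.309 × 10⁻²⁰) = 7.562 × 10⁻²³ kg·m/s.
λ = h/p = 8.76 × 10⁻¹² m = 8760 fm.

λ = 8760 fm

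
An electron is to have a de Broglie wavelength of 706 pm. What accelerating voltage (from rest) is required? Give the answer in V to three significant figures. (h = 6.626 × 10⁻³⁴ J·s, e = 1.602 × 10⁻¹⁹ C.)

p = h/λ = 6.626 × 10⁻³⁴ / 7.060 × 10⁻¹⁰ = 9.385 × 10⁻²⁵ kg·m/s.
KE = p²/(2m) = 4.835 × 10⁻¹⁹ J.
V = KE/e = 4.835 × 10⁻¹⁹ / (1.602 × 10⁻¹⁹) = 3.02 V.

V = 3.02 V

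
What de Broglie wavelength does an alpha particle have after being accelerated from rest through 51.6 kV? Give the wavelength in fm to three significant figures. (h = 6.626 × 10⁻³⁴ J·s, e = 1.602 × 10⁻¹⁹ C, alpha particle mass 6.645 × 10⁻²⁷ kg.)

λ = 44.7 fm

KE = 2eV = 2 × 1.602 × 10⁻¹⁹ × 5.160 × 10⁴ = 1.653 × 10⁻¹⁴ J.
p = √(2mKE) = √(2 × 6.645 × 10⁻²⁷ × 1.653 × 10⁻¹⁴) = 1.482 × 10⁻²⁰ kg·m/s.
λ = h/p = 6.626 × 10⁻³⁴ / 1.482 × 10⁻²⁰ = 4.47 × 10⁻¹⁴ m = 44.7 fm.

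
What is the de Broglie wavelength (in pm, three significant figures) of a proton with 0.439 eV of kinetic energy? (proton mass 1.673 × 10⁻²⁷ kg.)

λ = 43.2 pm

KE = 0.439 eV = 7.033 × 10⁻²⁰ J.
p = √(2mKE) = √(2 × 1.673 × 10⁻²⁷ × 7.033 × 10⁻²⁰) = 1.534 × 10⁻²³ kg·m/s.
λ = h/p = 6.626 × 10⁻³⁴ / 1.534 × 10⁻²³ = 4.32 × 10⁻¹¹ m = 43.2 pm.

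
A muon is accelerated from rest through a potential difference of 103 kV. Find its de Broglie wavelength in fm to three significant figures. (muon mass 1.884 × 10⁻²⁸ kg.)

KE = eV = 1.602 × 10⁻¹⁹ × 1.030 × 10⁵ = 1.650 × 10⁻¹⁴ J.
p = √(2mKE) = √(2 × 1.884 × 10⁻²⁸ × 1.650 × 10⁻¹⁴) = 2.493 × 10⁻²¹ kg·m/s.
λ = h/p = 6.626 × 10⁻³⁴ / 2.493 × 10⁻²¹ = 2.66 × 10⁻¹³ m = 266 fm.

λ = 266 fm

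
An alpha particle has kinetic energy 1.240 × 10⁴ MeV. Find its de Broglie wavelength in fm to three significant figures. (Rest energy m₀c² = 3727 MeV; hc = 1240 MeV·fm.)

Total energy E = KE + m₀c² = 1.240 × 10⁴ + 3727 = 16127 MeV.
(pc)² = E² − (m₀c²)² = (16127)² − (3727)² = 2.462 × 10⁸ MeV², so pc = 1.569 × 10⁴ MeV.
λ = hc/(pc) = 1240 MeV·fm / 1.569 × 10⁴ MeV = 0.0790 fm.

λ = 0.0790 fm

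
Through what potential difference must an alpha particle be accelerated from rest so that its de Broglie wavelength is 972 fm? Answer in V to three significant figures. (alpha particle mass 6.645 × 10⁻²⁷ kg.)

V = 109 V

p = h/λ = 6.626 × 10⁻³⁴ / 9.720 × 10⁻¹³ = 6.817 × 10⁻²² kg·m/s.
KE = p²/(2m) = 3.497 × 10⁻¹⁷ J.
V = KE/2e = 3.497 × 10⁻¹⁷ / (2 × 1.602 × 10⁻¹⁹) = 109 V.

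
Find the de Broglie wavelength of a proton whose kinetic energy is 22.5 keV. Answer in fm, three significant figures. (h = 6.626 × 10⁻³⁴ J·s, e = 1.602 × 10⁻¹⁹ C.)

KE = 22.5 keV = 3.605 × 10⁻¹⁵ J.
p = √(2mKE) = √(2 × 1.673 × 10⁻²⁷ × 3.605 × 10⁻¹⁵) = 3.473 × 10⁻²¹ kg·m/s.
λ = h/p = 6.626 × 10⁻³⁴ / 3.473 × 10⁻²¹ = 1.91 × 10⁻¹³ m = 191 fm.

λ = 191 fm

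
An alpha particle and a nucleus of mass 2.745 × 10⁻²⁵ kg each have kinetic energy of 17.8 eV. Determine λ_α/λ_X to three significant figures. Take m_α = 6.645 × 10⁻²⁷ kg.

λ_α/λ_X = 6.43

At fixed KE, p = √(2mKE) so λ = h/p ∝ 1/√m.
λ_α/λ_X = √(m_X/m_α) = √(2.745 × 10⁻²⁵/6.645 × 10⁻²⁷) = √(41.31) = 6.43.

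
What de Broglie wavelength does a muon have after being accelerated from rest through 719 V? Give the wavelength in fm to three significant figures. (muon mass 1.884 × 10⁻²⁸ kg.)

KE = eV = 1.602 × 10⁻¹⁹ × 719.0 = 1.152 × 10⁻¹⁶ J.
p = √(2mKE) = √(2 × 1.884 × 10⁻²⁸ × 1.152 × 10⁻¹⁶) = 2.083 × 10⁻²² kg·m/s.
λ = h/p = 6.626 × 10⁻³⁴ / 2.083 × 10⁻²² = 3.18 × 10⁻¹² m = 3180 fm.

λ = 3180 fm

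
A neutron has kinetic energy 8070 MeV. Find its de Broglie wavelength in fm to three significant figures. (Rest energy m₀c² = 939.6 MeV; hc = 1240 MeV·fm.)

Total energy E = KE + m₀c² = 8070 + 939.6 = 9009.6 MeV.
(pc)² = E² − (m₀c²)² = (9009.6)² − (939.6)² = 8.029 × 10⁷ MeV², so pc = 8960 MeV.
λ = hc/(pc) = 1240 MeV·fm / 8960 MeV = 0.138 fm.

λ = 0.138 fm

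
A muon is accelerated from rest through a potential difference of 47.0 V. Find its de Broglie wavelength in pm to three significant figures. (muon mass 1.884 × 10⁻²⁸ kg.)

λ = 12.4 pm

KE = eV = 1.602 × 10⁻¹⁹ × 47.00 = 7.529 × 10⁻¹⁸ J.
p = √(2mKE) = √(2 × 1.884 × 10⁻²⁸ × 7.529 × 10⁻¹⁸) = 5.326 × 10⁻²³ kg·m/s.
λ = h/p = 6.626 × 10⁻³⁴ / 5.326 × 10⁻²³ = 1.24 × 10⁻¹¹ m = 12.4 pm.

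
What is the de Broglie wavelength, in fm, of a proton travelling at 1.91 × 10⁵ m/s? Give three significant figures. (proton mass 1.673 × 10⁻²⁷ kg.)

p = mv = 1.673 × 10⁻²⁷ × 1.91 × 10⁵ = 3.195 × 10⁻²² kg·m/s.
λ = h/p = 6.626 × 10⁻³⁴ / 3.195 × 10⁻²² = 2.07 × 10⁻¹² m = 2070 fm.

λ = 2070 fm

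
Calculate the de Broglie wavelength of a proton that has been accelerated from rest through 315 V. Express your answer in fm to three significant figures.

KE = eV = 1.602 × 10⁻¹⁹ × 315.0 = 5.046 × 10⁻¹⁷ J.
p = √(2mKE) = √(2 × 1.673 × 10⁻²⁷ × 5.046 × 10⁻¹⁷) = 4.109 × 10⁻²² kg·m/s.
λ = h/p = 6.626 × 10⁻³⁴ / 4.109 × 10⁻²² = 1.61 × 10⁻¹² m = 1610 fm.

λ = 1610 fm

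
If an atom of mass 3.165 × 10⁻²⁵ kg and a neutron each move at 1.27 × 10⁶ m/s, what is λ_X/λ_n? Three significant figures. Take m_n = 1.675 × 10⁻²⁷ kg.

At fixed v, p = mv so λ = h/(mv) ∝ 1/m.
λ_X/λ_n = m_n/m_X = 1.675 × 10⁻²⁷/3.165 × 10⁻²⁵ = 5.29 × 10⁻³.

λ_X/λ_n = 5.29 × 10⁻³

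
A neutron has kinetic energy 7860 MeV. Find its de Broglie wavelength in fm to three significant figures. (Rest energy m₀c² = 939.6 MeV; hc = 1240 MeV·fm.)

λ = 0.142 fm

Total energy E = KE + m₀c² = 7860 + 939.6 = 8799.6 MeV.
(pc)² = E² − (m₀c²)² = (8799.6)² − (939.6)² = 7.655 × 10⁷ MeV², so pc = 8749 MeV.
λ = hc/(pc) = 1240 MeV·fm / 8749 MeV = 0.142 fm.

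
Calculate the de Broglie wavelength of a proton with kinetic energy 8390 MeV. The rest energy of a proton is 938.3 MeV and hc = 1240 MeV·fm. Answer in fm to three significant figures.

Total energy E = KE + m₀c² = 8390 + 938.3 = 9328.3 MeV.
(pc)² = E² − (m₀c²)² = (9328.3)² − (938.3)² = 8.614 × 10⁷ MeV², so pc = 9281 MeV.
λ = hc/(pc) = 1240 MeV·fm / 9281 MeV = 0.134 fm.

λ = 0.134 fm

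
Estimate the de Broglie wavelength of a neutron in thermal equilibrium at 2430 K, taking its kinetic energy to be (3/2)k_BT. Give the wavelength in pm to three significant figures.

λ = 51.0 pm

KE = (3/2)k_BT = 1.5 × 1.381 × 10⁻²³ × 2430 = 5.034 × 10⁻²⁰ J.
p = √(2mKE) = √(2 × 1.675 × 10⁻²⁷ × 5.034 × 10⁻²⁰) = 1.299 × 10⁻²³ kg·m/s.
λ = h/p = 5.10 × 10⁻¹¹ m = 51.0 pm.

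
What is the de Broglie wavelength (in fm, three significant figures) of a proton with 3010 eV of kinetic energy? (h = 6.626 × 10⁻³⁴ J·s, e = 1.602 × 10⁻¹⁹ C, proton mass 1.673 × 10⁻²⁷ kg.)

KE = 3010 eV = 4.822 × 10⁻¹⁶ J.
p = √(2mKE) = √(2 × 1.673 × 10⁻²⁷ × 4.822 × 10⁻¹⁶) = 1.270 × 10⁻²¹ kg·m/s.
λ = h/p = 6.626 × 10⁻³⁴ / 1.270 × 10⁻²¹ = 5.22 × 10⁻¹³ m = 522 fm.

λ = 522 fm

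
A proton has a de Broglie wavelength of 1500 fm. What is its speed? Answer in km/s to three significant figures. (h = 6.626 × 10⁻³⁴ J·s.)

p = h/λ = 6.626 × 10⁻³⁴ / 1.500 × 10⁻¹² = 4.417 × 10⁻²² kg·m/s.
v = p/m = 4.417 × 10⁻²² / 1.673 × 10⁻²⁷ = 2.64 × 10⁵ m/s = 264 km/s.

v = 264 km/s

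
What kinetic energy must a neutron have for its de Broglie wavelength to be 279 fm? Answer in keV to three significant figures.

KE = 10.5 keV

p = h/λ = 6.626 × 10⁻³⁴ / 2.790 × 10⁻¹³ = 2.375 × 10⁻²¹ kg·m/s.
KE = p²/(2m) = (2.375 × 10⁻²¹)² / (2 × 1.675 × 10⁻²⁷) = 1.684 × 10⁻¹⁵ J = 10.5 keV.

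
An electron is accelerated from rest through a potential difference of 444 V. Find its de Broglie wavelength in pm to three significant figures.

KE = eV = 1.602 × 10⁻¹⁹ × 444.0 = 7.113 × 10⁻¹⁷ J.
p = √(2mKE) = √(2 × 9.109 × 10⁻³¹ × 7.113 × 10⁻¹⁷) = 1.138 × 10⁻²³ kg·m/s.
λ = h/p = 6.626 × 10⁻³⁴ / 1.138 × 10⁻²³ = 5.82 × 10⁻¹¹ m = 58.2 pm.

λ = 58.2 pm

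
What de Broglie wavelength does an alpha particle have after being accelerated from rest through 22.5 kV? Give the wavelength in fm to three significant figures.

λ = 67.7 fm

KE = 2eV = 2 × 1.602 × 10⁻¹⁹ × 2.250 × 10⁴ = 7.209 × 10⁻¹⁵ J.
p = √(2mKE) = √(2 × 6.645 × 10⁻²⁷ × 7.209 × 10⁻¹⁵) = 9.788 × 10⁻²¹ kg·m/s.
λ = h/p = 6.626 × 10⁻³⁴ / 9.788 × 10⁻²¹ = 6.77 × 10⁻¹⁴ m = 67.7 fm.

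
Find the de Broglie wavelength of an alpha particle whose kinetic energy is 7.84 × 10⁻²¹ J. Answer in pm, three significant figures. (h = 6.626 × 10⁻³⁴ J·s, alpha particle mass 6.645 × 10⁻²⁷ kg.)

p = √(2mKE) = √(2 × 6.645 × 10⁻²⁷ × 7.840 × 10⁻²¹) = 1.021 × 10⁻²³ kg·m/s.
λ = h/p = 6.626 × 10⁻³⁴ / 1.021 × 10⁻²³ = 6.49 × 10⁻¹¹ m = 64.9 pm.

λ = 64.9 pm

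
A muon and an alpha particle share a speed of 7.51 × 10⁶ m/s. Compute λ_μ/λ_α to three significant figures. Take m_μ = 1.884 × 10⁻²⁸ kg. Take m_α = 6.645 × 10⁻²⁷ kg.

At fixed v, p = mv so λ = h/(mv) ∝ 1/m.
λ_μ/λ_α = m_α/m_μ = 6.645 × 10⁻²⁷/1.884 × 10⁻²⁸ = 35.3.

λ_μ/λ_α = 35.3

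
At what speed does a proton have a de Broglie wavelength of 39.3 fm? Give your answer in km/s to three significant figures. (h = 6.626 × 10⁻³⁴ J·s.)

v = 1.01 × 10⁴ km/s

p = h/λ = 6.626 × 10⁻³⁴ / 3.930 × 10⁻¹⁴ = 1.686 × 10⁻²⁰ kg·m/s.
v = p/m = 1.686 × 10⁻²⁰ / 1.673 × 10⁻²⁷ = 1.01 × 10⁷ m/s = 1.01 × 10⁴ km/s.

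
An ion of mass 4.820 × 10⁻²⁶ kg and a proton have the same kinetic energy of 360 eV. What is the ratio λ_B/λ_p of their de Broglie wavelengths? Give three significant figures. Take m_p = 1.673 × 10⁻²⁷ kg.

λ_B/λ_p = 0.186

At fixed KE, p = √(2mKE) so λ = h/p ∝ 1/√m.
λ_B/λ_p = √(m_p/m_B) = √(1.673 × 10⁻²⁷/4.820 × 10⁻²⁶) = √(0.03471) = 0.186.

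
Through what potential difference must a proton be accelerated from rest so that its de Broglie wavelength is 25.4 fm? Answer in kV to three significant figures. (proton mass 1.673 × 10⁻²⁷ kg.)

p = h/λ = 6.626 × 10⁻³⁴ / 2.540 × 10⁻¹⁴ = 2.609 × 10⁻²⁰ kg·m/s.
KE = p²/(2m) = 2.034 × 10⁻¹³ J.
V = KE/e = 2.034 × 10⁻¹³ / (1.602 × 10⁻¹⁹) = 1270 kV.

V = 1270 kV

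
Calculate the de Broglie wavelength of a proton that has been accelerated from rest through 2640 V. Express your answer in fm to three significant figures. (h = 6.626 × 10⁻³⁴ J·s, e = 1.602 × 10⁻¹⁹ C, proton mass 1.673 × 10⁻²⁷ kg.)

λ = 557 fm

KE = eV = 1.602 × 10⁻¹⁹ × 2640 = 4.229 × 10⁻¹⁶ J.
p = √(2mKE) = √(2 × 1.673 × 10⁻²⁷ × 4.229 × 10⁻¹⁶) = 1.190 × 10⁻²¹ kg·m/s.
λ = h/p = 6.626 × 10⁻³⁴ / 1.190 × 10⁻²¹ = 5.57 × 10⁻¹³ m = 557 fm.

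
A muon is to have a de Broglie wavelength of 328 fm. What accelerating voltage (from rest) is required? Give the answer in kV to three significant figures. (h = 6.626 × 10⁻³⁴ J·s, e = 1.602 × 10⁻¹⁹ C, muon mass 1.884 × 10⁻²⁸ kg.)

V = 67.6 kV

p = h/λ = 6.626 × 10⁻³⁴ / 3.280 × 10⁻¹³ = 2.020 × 10⁻²¹ kg·m/s.
KE = p²/(2m) = 1.083 × 10⁻¹⁴ J.
V = KE/e = 1.083 × 10⁻¹⁴ / (1.602 × 10⁻¹⁹) = 67.6 kV.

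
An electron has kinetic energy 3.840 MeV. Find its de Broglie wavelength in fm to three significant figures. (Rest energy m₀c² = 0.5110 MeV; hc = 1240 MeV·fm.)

λ = 287 fm

Total energy E = KE + m₀c² = 3.840 + 0.5110 = 4.3510 MeV.
(pc)² = E² − (m₀c²)² = (4.3510)² − (0.5110)² = 18.67 MeV², so pc = 4.321 MeV.
λ = hc/(pc) = 1240 MeV·fm / 4.321 MeV = 287 fm.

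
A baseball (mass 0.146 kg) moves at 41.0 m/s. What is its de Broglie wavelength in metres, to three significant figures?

λ = 1.11 × 10⁻³⁴ m

p = mv = 0.146 × 41.0 = 5.986 kg·m/s.
λ = h/p = 6.626 × 10⁻³⁴ / 5.986 = 1.11 × 10⁻³⁴ m.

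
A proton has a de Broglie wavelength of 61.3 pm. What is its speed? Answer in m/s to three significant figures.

p = h/λ = 6.626 × 10⁻³⁴ / 6.130 × 10⁻¹¹ = 1.081 × 10⁻²³ kg·m/s.
v = p/m = 1.081 × 10⁻²³ / 1.673 × 10⁻²⁷ = 6.46 × 10³ m/s = 6460 m/s.

v = 6460 m/s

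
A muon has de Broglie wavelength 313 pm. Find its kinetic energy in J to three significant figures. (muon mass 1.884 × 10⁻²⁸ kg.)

p = h/λ = 6.626 × 10⁻³⁴ / 3.130 × 10⁻¹⁰ = 2.117 × 10⁻²⁴ kg·m/s.
KE = p²/(2m) = (2.117 × 10⁻²⁴)² / (2 × 1.884 × 10⁻²⁸) = 1.189 × 10⁻²⁰ J = 1.19 × 10⁻²⁰ J.

KE = 1.19 × 10⁻²⁰ J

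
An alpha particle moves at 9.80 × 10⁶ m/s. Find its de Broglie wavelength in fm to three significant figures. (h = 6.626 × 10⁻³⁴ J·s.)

λ = 10.2 fm

p = mv = 6.645 × 10⁻²⁷ × 9.80 × 10⁶ = 6.512 × 10⁻²⁰ kg·m/s.
λ = h/p = 6.626 × 10⁻³⁴ / 6.512 × 10⁻²⁰ = 1.02 × 10⁻¹⁴ m = 10.2 fm.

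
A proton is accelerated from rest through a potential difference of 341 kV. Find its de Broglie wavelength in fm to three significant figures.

KE = eV = 1.602 × 10⁻¹⁹ × 3.410 × 10⁵ = 5.463 × 10⁻¹⁴ J.
p = √(2mKE) = √(2 × 1.673 × 10⁻²⁷ × 5.463 × 10⁻¹⁴) = 1.352 × 10⁻²⁰ kg·m/s.
λ = h/p = 6.626 × 10⁻³⁴ / 1.352 × 10⁻²⁰ = 4.90 × 10⁻¹⁴ m = 49.0 fm.

λ = 49.0 fm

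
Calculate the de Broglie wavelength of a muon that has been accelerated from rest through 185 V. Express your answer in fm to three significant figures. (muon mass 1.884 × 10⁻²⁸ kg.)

KE = eV = 1.602 × 10⁻¹⁹ × 185.0 = 2.964 × 10⁻¹⁷ J.
p = √(2mKE) = √(2 × 1.884 × 10⁻²⁸ × 2.964 × 10⁻¹⁷) = 1.057 × 10⁻²² kg·m/s.
λ = h/p = 6.626 × 10⁻³⁴ / 1.057 × 10⁻²² = 6.27 × 10⁻¹² m = 6270 fm.

λ = 6270 fm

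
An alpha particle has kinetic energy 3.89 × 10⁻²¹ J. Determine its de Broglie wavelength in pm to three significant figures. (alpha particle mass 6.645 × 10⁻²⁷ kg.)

p = √(2mKE) = √(2 × 6.645 × 10⁻²⁷ × 3.890 × 10⁻²¹) = 7.190 × 10⁻²⁴ kg·m/s.
λ = h/p = 6.626 × 10⁻³⁴ / 7.190 × 10⁻²⁴ = 9.22 × 10⁻¹¹ m = 92.2 pm.

λ = 92.2 pm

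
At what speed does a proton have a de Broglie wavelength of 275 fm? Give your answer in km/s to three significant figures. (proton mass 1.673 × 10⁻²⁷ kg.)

p = h/λ = 6.626 × 10⁻³⁴ / 2.750 × 10⁻¹³ = 2.409 × 10⁻²¹ kg·m/s.
v = p/m = 2.409 × 10⁻²¹ / 1.673 × 10⁻²⁷ = 1.44 × 10⁶ m/s = 1440 km/s.

v = 1440 km/s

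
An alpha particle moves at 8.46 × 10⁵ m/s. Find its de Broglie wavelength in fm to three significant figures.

p = mv = 6.645 × 10⁻²⁷ × 8.46 × 10⁵ = 5.622 × 10⁻²¹ kg·m/s.
λ = h/p = 6.626 × 10⁻³⁴ / 5.622 × 10⁻²¹ = 1.18 × 10⁻¹³ m = 118 fm.

λ = 118 fm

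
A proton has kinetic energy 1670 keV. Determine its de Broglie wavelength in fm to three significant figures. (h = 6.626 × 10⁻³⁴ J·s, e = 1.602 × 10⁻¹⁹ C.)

KE = 1670 keV = 2.675 × 10⁻¹³ J.
p = √(2mKE) = √(2 × 1.673 × 10⁻²⁷ × 2.675 × 10⁻¹³) = 2.992 × 10⁻²⁰ kg·m/s.
λ = h/p = 6.626 × 10⁻³⁴ / 2.992 × 10⁻²⁰ = 2.21 × 10⁻¹⁴ m = 22.1 fm.

λ = 22.1 fm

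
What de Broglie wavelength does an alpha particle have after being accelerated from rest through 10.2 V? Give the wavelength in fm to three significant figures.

λ = 3180 fm

KE = 2eV = 2 × 1.602 × 10⁻¹⁹ × 10.20 = 3.268 × 10⁻¹⁸ J.
p = √(2mKE) = √(2 × 6.645 × 10⁻²⁷ × 3.268 × 10⁻¹⁸) = 2.084 × 10⁻²² kg·m/s.
λ = h/p = 6.626 × 10⁻³⁴ / 2.084 × 10⁻²² = 3.18 × 10⁻¹² m = 3180 fm.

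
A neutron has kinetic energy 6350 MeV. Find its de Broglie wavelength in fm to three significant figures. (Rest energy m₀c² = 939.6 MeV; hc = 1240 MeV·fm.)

λ = 0.172 fm

Total energy E = KE + m₀c² = 6350 + 939.6 = 7289.6 MeV.
(pc)² = E² − (m₀c²)² = (7289.6)² − (939.6)² = 5.226 × 10⁷ MeV², so pc = 7229 MeV.
λ = hc/(pc) = 1240 MeV·fm / 7229 MeV = 0.172 fm.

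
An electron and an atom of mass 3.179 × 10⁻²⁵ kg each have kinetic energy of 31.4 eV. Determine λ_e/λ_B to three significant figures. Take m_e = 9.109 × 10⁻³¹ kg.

At fixed KE, p = √(2mKE) so λ = h/p ∝ 1/√m.
λ_e/λ_B = √(m_B/m_e) = √(3.179 × 10⁻²⁵/9.109 × 10⁻³¹) = √(3.490 × 10⁵) = 591.

λ_e/λ_B = 591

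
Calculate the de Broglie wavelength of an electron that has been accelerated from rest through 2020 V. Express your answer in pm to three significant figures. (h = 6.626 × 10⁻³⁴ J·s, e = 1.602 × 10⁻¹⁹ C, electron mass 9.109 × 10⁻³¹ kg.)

KE = eV = 1.602 × 10⁻¹⁹ × 2020 = 3.236 × 10⁻¹⁶ J.
p = √(2mKE) = √(2 × 9.109 × 10⁻³¹ × 3.236 × 10⁻¹⁶) = 2.428 × 10⁻²³ kg·m/s.
λ = h/p = 6.626 × 10⁻³⁴ / 2.428 × 10⁻²³ = 2.73 × 10⁻¹¹ m = 27.3 pm.

λ = 27.3 pm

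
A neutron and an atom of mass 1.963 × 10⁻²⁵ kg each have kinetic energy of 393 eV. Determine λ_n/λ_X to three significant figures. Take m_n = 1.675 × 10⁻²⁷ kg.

λ_n/λ_X = 10.8

At fixed KE, p = √(2mKE) so λ = h/p ∝ 1/√m.
λ_n/λ_X = √(m_X/m_n) = √(1.963 × 10⁻²⁵/1.675 × 10⁻²⁷) = √(117.2) = 10.8.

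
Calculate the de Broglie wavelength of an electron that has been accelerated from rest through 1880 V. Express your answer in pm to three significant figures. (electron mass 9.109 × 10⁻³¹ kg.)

λ = 28.3 pm

KE = eV = 1.602 × 10⁻¹⁹ × 1880 = 3.012 × 10⁻¹⁶ J.
p = √(2mKE) = √(2 × 9.109 × 10⁻³¹ × 3.012 × 10⁻¹⁶) = 2.342 × 10⁻²³ kg·m/s.
λ = h/p = 6.626 × 10⁻³⁴ / 2.342 × 10⁻²³ = 2.83 × 10⁻¹¹ m = 28.3 pm.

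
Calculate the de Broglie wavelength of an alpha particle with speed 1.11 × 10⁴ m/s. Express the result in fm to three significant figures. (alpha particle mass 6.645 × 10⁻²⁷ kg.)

λ = 8980 fm

p = mv = 6.645 × 10⁻²⁷ × 1.11 × 10⁴ = 7.376 × 10⁻²³ kg·m/s.
λ = h/p = 6.626 × 10⁻³⁴ / 7.376 × 10⁻²³ = 8.98 × 10⁻¹² m = 8980 fm.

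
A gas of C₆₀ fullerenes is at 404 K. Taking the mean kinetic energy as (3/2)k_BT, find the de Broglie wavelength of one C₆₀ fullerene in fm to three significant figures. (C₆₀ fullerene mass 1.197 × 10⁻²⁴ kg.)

KE = (3/2)k_BT = 1.5 × 1.381 × 10⁻²³ × 404 = 8.369 × 10⁻²¹ J.
p = √(2mKE) = √(2 × 1.197 × 10⁻²⁴ × 8.369 × 10⁻²¹) = 1.415 × 10⁻²² kg·m/s.
λ = h/p = 4.68 × 10⁻¹² m = 4680 fm.

λ = 4680 fm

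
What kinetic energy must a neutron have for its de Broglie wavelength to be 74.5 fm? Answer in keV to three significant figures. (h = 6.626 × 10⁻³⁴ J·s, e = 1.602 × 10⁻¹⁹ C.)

KE = 147 keV

p = h/λ = 6.626 × 10⁻³⁴ / 7.450 × 10⁻¹⁴ = 8.894 × 10⁻²¹ kg·m/s.
KE = p²/(2m) = (8.894 × 10⁻²¹)² / (2 × 1.675 × 10⁻²⁷) = 2.361 × 10⁻¹⁴ J = 147 keV.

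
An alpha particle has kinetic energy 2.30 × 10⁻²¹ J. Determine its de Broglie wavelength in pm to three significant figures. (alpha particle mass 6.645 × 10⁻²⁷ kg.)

p = √(2mKE) = √(2 × 6.645 × 10⁻²⁷ × 2.300 × 10⁻²¹) = 5.529 × 10⁻²⁴ kg·m/s.
λ = h/p = 6.626 × 10⁻³⁴ / 5.529 × 10⁻²⁴ = 1.20 × 10⁻¹⁰ m = 120 pm.

λ = 120 pm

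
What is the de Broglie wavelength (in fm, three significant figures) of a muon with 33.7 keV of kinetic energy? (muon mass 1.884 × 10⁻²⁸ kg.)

KE = 33.7 keV = 5.399 × 10⁻¹⁵ J.
p = √(2mKE) = √(2 × 1.884 × 10⁻²⁸ × 5.399 × 10⁻¹⁵) = 1.426 × 10⁻²¹ kg·m/s.
λ = h/p = 6.626 × 10⁻³⁴ / 1.426 × 10⁻²¹ = 4.65 × 10⁻¹³ m = 465 fm.

λ = 465 fm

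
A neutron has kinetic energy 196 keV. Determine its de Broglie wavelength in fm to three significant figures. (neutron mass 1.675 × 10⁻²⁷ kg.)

KE = 196 keV = 3.140 × 10⁻¹⁴ J.
p = √(2mKE) = √(2 × 1.675 × 10⁻²⁷ × 3.140 × 10⁻¹⁴) = 1.026 × 10⁻²⁰ kg·m/s.
λ = h/p = 6.626 × 10⁻³⁴ / 1.026 × 10⁻²⁰ = 6.46 × 10⁻¹⁴ m = 64.6 fm.

λ = 64.6 fm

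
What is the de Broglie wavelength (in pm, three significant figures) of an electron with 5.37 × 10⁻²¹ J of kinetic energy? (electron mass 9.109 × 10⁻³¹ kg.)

λ = 6700 pm

p = √(2mKE) = √(2 × 9.109 × 10⁻³¹ × 5.370 × 10⁻²¹) = 9.891 × 10⁻²⁶ kg·m/s.
λ = h/p = 6.626 × 10⁻³⁴ / 9.891 × 10⁻²⁶ = 6.70 × 10⁻⁹ m = 6700 pm.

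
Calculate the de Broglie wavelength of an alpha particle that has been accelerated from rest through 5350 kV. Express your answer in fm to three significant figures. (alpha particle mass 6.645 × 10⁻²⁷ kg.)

KE = 2eV = 2 × 1.602 × 10⁻¹⁹ × 5.350 × 10⁶ = 1.714 × 10⁻¹² J.
p = √(2mKE) = √(2 × 6.645 × 10⁻²⁷ × 1.714 × 10⁻¹²) = 1.509 × 10⁻¹⁹ kg·m/s.
λ = h/p = 6.626 × 10⁻³⁴ / 1.509 × 10⁻¹⁹ = 4.39 × 10⁻¹⁵ m = 4.39 fm.

λ = 4.39 fm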